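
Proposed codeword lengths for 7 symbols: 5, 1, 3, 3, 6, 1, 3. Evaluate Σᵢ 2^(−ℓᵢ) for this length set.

With common denominator 2^6 = 64: Σ 2^(−ℓᵢ) = 2/64 + 32/64 + 8/64 + 8/64 + 1/64 + 32/64 + 8/64 = 91/64 = 1.421875.

1.421875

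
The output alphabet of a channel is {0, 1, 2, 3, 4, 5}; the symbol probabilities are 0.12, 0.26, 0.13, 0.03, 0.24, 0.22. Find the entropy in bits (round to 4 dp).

2.3815 bits

H = −Σ pᵢ log₂ pᵢ.
−0.12·log₂(0.12) = 0.3671
−0.26·log₂(0.26) = 0.5053
−0.13·log₂(0.13) = 0.3826
−0.03·log₂(0.03) = 0.1518
−0.24·log₂(0.24) = 0.4941
−0.22·log₂(0.22) = 0.4806
Sum ≈ 2.3815 → 2.3815 bits.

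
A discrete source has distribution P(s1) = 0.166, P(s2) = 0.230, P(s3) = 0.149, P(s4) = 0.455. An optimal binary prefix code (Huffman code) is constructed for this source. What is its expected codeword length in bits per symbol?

Repeatedly combine the two least-probable nodes; the expected code length is the sum of the merged weights.
merge 149/1000 + 83/500 → 63/200
merge 23/100 + 63/200 → 109/200
merge 91/200 + 109/200 → 1
L = 63/200 + 109/200 + 1 = 93/50 = 1.86 bits/symbol.

1.86 bits/symbol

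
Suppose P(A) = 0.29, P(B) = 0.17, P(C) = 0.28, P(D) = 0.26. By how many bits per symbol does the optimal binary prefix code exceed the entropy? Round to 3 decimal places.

0.028 bits

Entropy H = −Σ p log₂ p ≈ 1.9720 bits.
Huffman merges: 17/100+13/50→43/100; 7/25+29/100→57/100; 43/100+57/100→1. L = 2 ≈ 2.0000.
L − H = 2.0000 − 1.9720 = 0.028 bits.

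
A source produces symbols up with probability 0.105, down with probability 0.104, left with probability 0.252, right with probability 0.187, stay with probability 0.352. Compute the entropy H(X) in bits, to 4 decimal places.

H = −Σ pᵢ log₂ pᵢ.
−0.105·log₂(0.105) = 0.3414
−0.104·log₂(0.104) = 0.3396
−0.252·log₂(0.252) = 0.5011
−0.187·log₂(0.187) = 0.4523
−0.352·log₂(0.352) = 0.5302
Sum ≈ 2.1647 → 2.1647 bits.

2.1647 bits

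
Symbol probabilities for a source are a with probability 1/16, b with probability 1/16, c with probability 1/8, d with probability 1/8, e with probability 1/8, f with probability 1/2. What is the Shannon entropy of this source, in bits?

Each probability is a power of 1/2, so log₂(1/p) is an integer.
H = Σ p·log₂(1/p) = 1/16·4 + 1/16·4 + 1/8·3 + 1/8·3 + 1/8·3 + 1/2·1 = 2.125 bits.

2.125 bits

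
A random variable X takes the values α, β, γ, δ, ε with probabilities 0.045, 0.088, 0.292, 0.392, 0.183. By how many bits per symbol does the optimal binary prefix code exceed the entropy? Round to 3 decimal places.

0.051 bits

Entropy H = −Σ p log₂ p ≈ 2.0065 bits.
Huffman merges: 9/200+11/125→133/1000; 133/1000+183/1000→79/250; 73/250+79/250→76/125; 49/125+76/125→1. L = 2057/1000 ≈ 2.0570.
L − H = 2.0570 − 2.0065 = 0.051 bits.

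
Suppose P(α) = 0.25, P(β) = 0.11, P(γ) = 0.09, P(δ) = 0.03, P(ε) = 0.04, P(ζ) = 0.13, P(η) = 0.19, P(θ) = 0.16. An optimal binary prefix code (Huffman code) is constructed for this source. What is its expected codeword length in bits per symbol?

Repeatedly combine the two least-probable nodes; the expected code length is the sum of the merged weights.
merge 3/100 + 1/25 → 7/100
merge 7/100 + 9/100 → 4/25
merge 11/100 + 13/100 → 6/25
merge 4/25 + 4/25 → 8/25
merge 19/100 + 6/25 → 43/100
merge 1/4 + 8/25 → 57/100
merge 43/100 + 57/100 → 1
L = 7/100 + 4/25 + 6/25 + 8/25 + 43/100 + 57/100 + 1 = 279/100 = 2.79 bits/symbol.

2.79 bits/symbol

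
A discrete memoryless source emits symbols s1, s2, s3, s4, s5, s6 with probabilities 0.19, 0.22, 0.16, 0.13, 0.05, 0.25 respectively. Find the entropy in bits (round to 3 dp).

H = −Σ pᵢ log₂ pᵢ.
−0.19·log₂(0.19) = 0.4552
−0.22·log₂(0.22) = 0.4806
−0.16·log₂(0.16) = 0.4230
−0.13·log₂(0.13) = 0.3826
−0.05·log₂(0.05) = 0.2161
−0.25·log₂(0.25) = 0.5000
Sum ≈ 2.4576 → 2.458 bits.

2.458 bits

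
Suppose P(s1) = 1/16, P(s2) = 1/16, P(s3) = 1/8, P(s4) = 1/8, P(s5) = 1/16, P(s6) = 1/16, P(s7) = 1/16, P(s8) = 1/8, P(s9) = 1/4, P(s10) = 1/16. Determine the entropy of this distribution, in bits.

3.125 bits

Each probability is a power of 1/2, so log₂(1/p) is an integer.
H = Σ p·log₂(1/p) = 1/16·4 + 1/16·4 + 1/8·3 + 1/8·3 + 1/16·4 + 1/16·4 + 1/16·4 + 1/8·3 + 1/4·2 + 1/16·4 = 3.125 bits.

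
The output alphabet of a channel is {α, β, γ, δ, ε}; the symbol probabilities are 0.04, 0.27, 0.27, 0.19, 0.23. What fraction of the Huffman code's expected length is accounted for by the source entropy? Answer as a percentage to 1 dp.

Entropy H = −Σ p log₂ p ≈ 2.1487 bits.
Huffman merges: 1/25+19/100→23/100; 23/100+23/100→23/50; 27/100+27/100→27/50; 23/50+27/50→1. L = 223/100 ≈ 2.2300.
Efficiency = H/L = 2.1487/2.2300 = 96.4%.

96.4%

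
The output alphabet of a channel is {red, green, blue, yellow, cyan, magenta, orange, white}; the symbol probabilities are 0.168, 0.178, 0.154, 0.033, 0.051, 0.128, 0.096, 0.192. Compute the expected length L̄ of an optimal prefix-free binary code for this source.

Repeatedly combine the two least-probable nodes; the expected code length is the sum of the merged weights.
merge 33/1000 + 51/1000 → 21/250
merge 21/250 + 12/125 → 9/50
merge 16/125 + 77/500 → 141/500
merge 21/125 + 89/500 → 173/500
merge 9/50 + 24/125 → 93/250
merge 141/500 + 173/500 → 157/250
merge 93/250 + 157/250 → 1
L = 21/250 + 9/50 + 141/500 + 173/500 + 93/250 + 157/250 + 1 = 723/250 = 2.892 bits/symbol.

2.892 bits/symbol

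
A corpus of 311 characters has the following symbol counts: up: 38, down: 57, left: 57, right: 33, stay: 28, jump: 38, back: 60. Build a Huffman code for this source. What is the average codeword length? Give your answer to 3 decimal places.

2.807 bits/symbol

Probabilities are the counts divided by 311.
Repeatedly combine the two least-probable nodes; the expected code length is the sum of the merged weights.
merge 28/311 + 33/311 → 61/311
merge 38/311 + 38/311 → 76/311
merge 57/311 + 57/311 → 114/311
merge 60/311 + 61/311 → 121/311
merge 76/311 + 114/311 → 190/311
merge 121/311 + 190/311 → 1
L = 61/311 + 76/311 + 114/311 + 121/311 + 190/311 + 1 = 873/311 ≈ 2.807 bits/symbol.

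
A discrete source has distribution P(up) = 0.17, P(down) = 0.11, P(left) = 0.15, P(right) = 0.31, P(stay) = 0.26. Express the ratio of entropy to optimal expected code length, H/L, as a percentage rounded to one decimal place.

98.4%

Entropy H = −Σ p log₂ p ≈ 2.2245 bits.
Huffman merges: 11/100+3/20→13/50; 17/100+13/50→43/100; 13/50+31/100→57/100; 43/100+57/100→1. L = 113/50 ≈ 2.2600.
Efficiency = H/L = 2.2245/2.2600 = 98.4%.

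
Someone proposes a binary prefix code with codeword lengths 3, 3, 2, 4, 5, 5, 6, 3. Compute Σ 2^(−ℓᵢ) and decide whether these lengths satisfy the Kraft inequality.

With common denominator 2^6 = 64: Σ 2^(−ℓᵢ) = 8/64 + 8/64 + 16/64 + 4/64 + 2/64 + 2/64 + 1/64 + 8/64 = 49/64 = 0.765625.
Kraft's inequality requires Σ ≤ 1; here Σ = 0.765625 ≤ 1, so such a prefix code exists.

0.765625; yes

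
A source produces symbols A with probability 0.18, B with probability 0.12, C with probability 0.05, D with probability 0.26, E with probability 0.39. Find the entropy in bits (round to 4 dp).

H = −Σ pᵢ log₂ pᵢ.
−0.18·log₂(0.18) = 0.4453
−0.12·log₂(0.12) = 0.3671
−0.05·log₂(0.05) = 0.2161
−0.26·log₂(0.26) = 0.5053
−0.39·log₂(0.39) = 0.5298
Sum ≈ 2.0636 → 2.0636 bits.

2.0636 bits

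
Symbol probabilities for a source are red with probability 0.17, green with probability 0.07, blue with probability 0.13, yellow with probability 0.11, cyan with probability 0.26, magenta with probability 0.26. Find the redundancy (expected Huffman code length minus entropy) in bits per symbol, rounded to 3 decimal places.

Entropy H = −Σ p log₂ p ≈ 2.4466 bits.
Huffman merges: 7/100+11/100→9/50; 13/100+17/100→3/10; 9/50+13/50→11/25; 13/50+3/10→14/25; 11/25+14/25→1. L = 62/25 ≈ 2.4800.
L − H = 2.4800 − 2.4466 = 0.033 bits.

0.033 bits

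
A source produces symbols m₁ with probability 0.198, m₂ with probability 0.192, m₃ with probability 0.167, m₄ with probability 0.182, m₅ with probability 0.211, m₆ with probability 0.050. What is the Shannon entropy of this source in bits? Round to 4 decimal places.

H = −Σ pᵢ log₂ pᵢ.
−0.198·log₂(0.198) = 0.4626
−0.192·log₂(0.192) = 0.4571
−0.167·log₂(0.167) = 0.4312
−0.182·log₂(0.182) = 0.4474
−0.211·log₂(0.211) = 0.4736
−0.050·log₂(0.050) = 0.2161
Sum ≈ 2.4880 → 2.4880 bits.

2.4880 bits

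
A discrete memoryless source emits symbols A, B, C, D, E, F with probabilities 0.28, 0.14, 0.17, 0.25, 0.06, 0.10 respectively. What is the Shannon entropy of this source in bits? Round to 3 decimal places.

H = −Σ pᵢ log₂ pᵢ.
−0.28·log₂(0.28) = 0.5142
−0.14·log₂(0.14) = 0.3971
−0.17·log₂(0.17) = 0.4346
−0.25·log₂(0.25) = 0.5000
−0.06·log₂(0.06) = 0.2435
−0.10·log₂(0.10) = 0.3322
Sum ≈ 2.4216 → 2.422 bits.

2.422 bits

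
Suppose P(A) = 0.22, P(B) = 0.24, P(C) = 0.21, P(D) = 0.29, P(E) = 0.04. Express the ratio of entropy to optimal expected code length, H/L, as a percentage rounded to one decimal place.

Entropy H = −Σ p log₂ p ≈ 2.1512 bits.
Huffman merges: 1/25+21/100→1/4; 11/50+6/25→23/50; 1/4+29/100→27/50; 23/50+27/50→1. L = 9/4 ≈ 2.2500.
Efficiency = H/L = 2.1512/2.2500 = 95.6%.

95.6%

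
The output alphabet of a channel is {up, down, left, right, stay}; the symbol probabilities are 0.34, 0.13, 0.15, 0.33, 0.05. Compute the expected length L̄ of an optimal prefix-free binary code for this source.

2.17 bits/symbol

Repeatedly combine the two least-probable nodes; the expected code length is the sum of the merged weights.
merge 1/20 + 13/100 → 9/50
merge 3/20 + 9/50 → 33/100
merge 33/100 + 33/100 → 33/50
merge 17/50 + 33/50 → 1
L = 9/50 + 33/100 + 33/50 + 1 = 217/100 = 2.17 bits/symbol.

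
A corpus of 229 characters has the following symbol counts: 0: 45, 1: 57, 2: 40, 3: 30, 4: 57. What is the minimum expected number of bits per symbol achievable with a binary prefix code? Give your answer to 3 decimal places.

Probabilities are the counts divided by 229.
Repeatedly combine the two least-probable nodes; the expected code length is the sum of the merged weights.
merge 30/229 + 40/229 → 70/229
merge 45/229 + 57/229 → 102/229
merge 57/229 + 70/229 → 127/229
merge 102/229 + 127/229 → 1
L = 70/229 + 102/229 + 127/229 + 1 = 528/229 ≈ 2.306 bits/symbol.

2.306 bits/symbol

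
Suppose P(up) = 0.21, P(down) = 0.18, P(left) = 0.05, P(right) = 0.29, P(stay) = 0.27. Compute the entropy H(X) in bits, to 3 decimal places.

2.162 bits

H = −Σ pᵢ log₂ pᵢ.
−0.21·log₂(0.21) = 0.4728
−0.18·log₂(0.18) = 0.4453
−0.05·log₂(0.05) = 0.2161
−0.29·log₂(0.29) = 0.5179
−0.27·log₂(0.27) = 0.5100
Sum ≈ 2.1622 → 2.162 bits.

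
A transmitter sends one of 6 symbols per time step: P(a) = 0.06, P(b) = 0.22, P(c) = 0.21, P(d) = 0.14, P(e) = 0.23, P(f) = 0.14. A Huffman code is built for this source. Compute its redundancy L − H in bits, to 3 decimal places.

Entropy H = −Σ p log₂ p ≈ 2.4788 bits.
Huffman merges: 3/50+7/50→1/5; 7/50+1/5→17/50; 21/100+11/50→43/100; 23/100+17/50→57/100; 43/100+57/100→1. L = 127/50 ≈ 2.5400.
L − H = 2.5400 − 2.4788 = 0.061 bits.

0.061 bits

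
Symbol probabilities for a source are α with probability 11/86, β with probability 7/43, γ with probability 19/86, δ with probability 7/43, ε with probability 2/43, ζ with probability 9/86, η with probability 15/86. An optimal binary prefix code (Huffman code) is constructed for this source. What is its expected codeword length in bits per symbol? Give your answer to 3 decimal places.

Repeatedly combine the two least-probable nodes; the expected code length is the sum of the merged weights.
merge 2/43 + 9/86 → 13/86
merge 11/86 + 13/86 → 12/43
merge 7/43 + 7/43 → 14/43
merge 15/86 + 19/86 → 17/43
merge 12/43 + 14/43 → 26/43
merge 17/43 + 26/43 → 1
L = 13/86 + 12/43 + 14/43 + 17/43 + 26/43 + 1 = 237/86 ≈ 2.756 bits/symbol.

2.756 bits/symbol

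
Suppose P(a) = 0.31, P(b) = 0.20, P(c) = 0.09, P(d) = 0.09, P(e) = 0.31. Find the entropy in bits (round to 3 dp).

H = −Σ pᵢ log₂ pᵢ.
−0.31·log₂(0.31) = 0.5238
−0.20·log₂(0.20) = 0.4644
−0.09·log₂(0.09) = 0.3127
−0.09·log₂(0.09) = 0.3127
−0.31·log₂(0.31) = 0.5238
Sum ≈ 2.1373 → 2.137 bits.

2.137 bits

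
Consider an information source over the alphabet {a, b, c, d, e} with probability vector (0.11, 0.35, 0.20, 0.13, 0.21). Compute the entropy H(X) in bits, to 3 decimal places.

H = −Σ pᵢ log₂ pᵢ.
−0.11·log₂(0.11) = 0.3503
−0.35·log₂(0.35) = 0.5301
−0.20·log₂(0.20) = 0.4644
−0.13·log₂(0.13) = 0.3826
−0.21·log₂(0.21) = 0.4728
Sum ≈ 2.2002 → 2.200 bits.

2.200 bits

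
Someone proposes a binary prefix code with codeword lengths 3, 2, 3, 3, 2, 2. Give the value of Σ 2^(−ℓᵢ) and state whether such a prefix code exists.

With common denominator 2^3 = 8: Σ 2^(−ℓᵢ) = 1/8 + 2/8 + 1/8 + 1/8 + 2/8 + 2/8 = 9/8 = 1.125.
Kraft's inequality requires Σ ≤ 1; here Σ = 1.125 > 1, so no such prefix code exists.

1.125; no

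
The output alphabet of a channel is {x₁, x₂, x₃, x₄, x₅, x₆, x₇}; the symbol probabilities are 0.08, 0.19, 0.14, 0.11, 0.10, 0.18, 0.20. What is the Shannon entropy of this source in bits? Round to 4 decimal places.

H = −Σ pᵢ log₂ pᵢ.
−0.08·log₂(0.08) = 0.2915
−0.19·log₂(0.19) = 0.4552
−0.14·log₂(0.14) = 0.3971
−0.11·log₂(0.11) = 0.3503
−0.10·log₂(0.10) = 0.3322
−0.18·log₂(0.18) = 0.4453
−0.20·log₂(0.20) = 0.4644
Sum ≈ 2.7360 → 2.7360 bits.

2.7360 bits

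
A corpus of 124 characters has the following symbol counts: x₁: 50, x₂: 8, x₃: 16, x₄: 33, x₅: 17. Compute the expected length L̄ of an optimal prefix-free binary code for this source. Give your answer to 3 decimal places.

2.121 bits/symbol

Probabilities are the counts divided by 124.
Repeatedly combine the two least-probable nodes; the expected code length is the sum of the merged weights.
merge 2/31 + 4/31 → 6/31
merge 17/124 + 6/31 → 41/124
merge 33/124 + 41/124 → 37/62
merge 25/62 + 37/62 → 1
L = 6/31 + 41/124 + 37/62 + 1 = 263/124 ≈ 2.121 bits/symbol.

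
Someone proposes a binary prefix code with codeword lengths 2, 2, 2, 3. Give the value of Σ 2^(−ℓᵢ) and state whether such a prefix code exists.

0.875; yes

With common denominator 2^3 = 8: Σ 2^(−ℓᵢ) = 2/8 + 2/8 + 2/8 + 1/8 = 7/8 = 0.875.
Kraft's inequality requires Σ ≤ 1; here Σ = 0.875 ≤ 1, so such a prefix code exists.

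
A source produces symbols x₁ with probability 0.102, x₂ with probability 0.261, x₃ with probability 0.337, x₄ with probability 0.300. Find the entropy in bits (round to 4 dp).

1.8916 bits

H = −Σ pᵢ log₂ pᵢ.
−0.102·log₂(0.102) = 0.3359
−0.261·log₂(0.261) = 0.5058
−0.337·log₂(0.337) = 0.5288
−0.300·log₂(0.300) = 0.5211
Sum ≈ 1.8916 → 1.8916 bits.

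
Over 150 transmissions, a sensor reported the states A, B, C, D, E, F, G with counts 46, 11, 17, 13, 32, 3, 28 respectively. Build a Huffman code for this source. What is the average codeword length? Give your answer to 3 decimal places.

2.567 bits/symbol

Probabilities are the counts divided by 150.
Repeatedly combine the two least-probable nodes; the expected code length is the sum of the merged weights.
merge 1/50 + 11/150 → 7/75
merge 13/150 + 7/75 → 9/50
merge 17/150 + 9/50 → 22/75
merge 14/75 + 16/75 → 2/5
merge 22/75 + 23/75 → 3/5
merge 2/5 + 3/5 → 1
L = 7/75 + 9/50 + 22/75 + 2/5 + 3/5 + 1 = 77/30 ≈ 2.567 bits/symbol.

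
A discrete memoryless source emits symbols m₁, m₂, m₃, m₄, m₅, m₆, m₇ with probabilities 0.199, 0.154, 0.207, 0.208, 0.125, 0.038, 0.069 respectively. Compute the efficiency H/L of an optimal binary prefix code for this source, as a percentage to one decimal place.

98.1%

Entropy H = −Σ p log₂ p ≈ 2.6411 bits.
Huffman merges: 19/500+69/1000→107/1000; 107/1000+1/8→29/125; 77/500+199/1000→353/1000; 207/1000+26/125→83/200; 29/125+353/1000→117/200; 83/200+117/200→1. L = 673/250 ≈ 2.6920.
Efficiency = H/L = 2.6411/2.6920 = 98.1%.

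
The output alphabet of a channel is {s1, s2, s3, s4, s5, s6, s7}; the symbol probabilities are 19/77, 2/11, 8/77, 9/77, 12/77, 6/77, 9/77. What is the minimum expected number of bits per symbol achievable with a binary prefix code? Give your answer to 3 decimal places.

Repeatedly combine the two least-probable nodes; the expected code length is the sum of the merged weights.
merge 6/77 + 8/77 → 2/11
merge 9/77 + 9/77 → 18/77
merge 12/77 + 2/11 → 26/77
merge 2/11 + 18/77 → 32/77
merge 19/77 + 26/77 → 45/77
merge 32/77 + 45/77 → 1
L = 2/11 + 18/77 + 26/77 + 32/77 + 45/77 + 1 = 212/77 ≈ 2.753 bits/symbol.

2.753 bits/symbol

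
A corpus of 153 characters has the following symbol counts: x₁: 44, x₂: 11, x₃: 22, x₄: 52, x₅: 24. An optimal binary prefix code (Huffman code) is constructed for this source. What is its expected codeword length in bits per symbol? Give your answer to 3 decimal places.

2.216 bits/symbol

Probabilities are the counts divided by 153.
Repeatedly combine the two least-probable nodes; the expected code length is the sum of the merged weights.
merge 11/153 + 22/153 → 11/51
merge 8/51 + 11/51 → 19/51
merge 44/153 + 52/153 → 32/51
merge 19/51 + 32/51 → 1
L = 11/51 + 19/51 + 32/51 + 1 = 113/51 ≈ 2.216 bits/symbol.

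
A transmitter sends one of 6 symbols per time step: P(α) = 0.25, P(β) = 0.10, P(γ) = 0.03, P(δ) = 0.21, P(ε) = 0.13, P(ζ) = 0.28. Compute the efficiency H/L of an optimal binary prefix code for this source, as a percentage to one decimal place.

Entropy H = −Σ p log₂ p ≈ 2.3536 bits.
Huffman merges: 3/100+1/10→13/100; 13/100+13/100→13/50; 21/100+1/4→23/50; 13/50+7/25→27/50; 23/50+27/50→1. L = 239/100 ≈ 2.3900.
Efficiency = H/L = 2.3536/2.3900 = 98.5%.

98.5%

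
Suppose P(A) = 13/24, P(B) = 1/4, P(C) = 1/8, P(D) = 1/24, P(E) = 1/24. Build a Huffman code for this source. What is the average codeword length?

1.75 bits/symbol

Repeatedly combine the two least-probable nodes; the expected code length is the sum of the merged weights.
merge 1/24 + 1/24 → 1/12
merge 1/12 + 1/8 → 5/24
merge 5/24 + 1/4 → 11/24
merge 11/24 + 13/24 → 1
L = 1/12 + 5/24 + 11/24 + 1 = 7/4 = 1.75 bits/symbol.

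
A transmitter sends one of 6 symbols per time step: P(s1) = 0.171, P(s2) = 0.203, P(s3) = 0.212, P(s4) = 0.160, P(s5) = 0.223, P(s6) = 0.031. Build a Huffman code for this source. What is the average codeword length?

Repeatedly combine the two least-probable nodes; the expected code length is the sum of the merged weights.
merge 31/1000 + 4/25 → 191/1000
merge 171/1000 + 191/1000 → 181/500
merge 203/1000 + 53/250 → 83/200
merge 223/1000 + 181/500 → 117/200
merge 83/200 + 117/200 → 1
L = 191/1000 + 181/500 + 83/200 + 117/200 + 1 = 2553/1000 = 2.553 bits/symbol.

2.553 bits/symbol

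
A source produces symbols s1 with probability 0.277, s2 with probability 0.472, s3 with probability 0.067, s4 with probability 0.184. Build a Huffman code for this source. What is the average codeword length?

1.779 bits/symbol

Repeatedly combine the two least-probable nodes; the expected code length is the sum of the merged weights.
merge 67/1000 + 23/125 → 251/1000
merge 251/1000 + 277/1000 → 66/125
merge 59/125 + 66/125 → 1
L = 251/1000 + 66/125 + 1 = 1779/1000 = 1.779 bits/symbol.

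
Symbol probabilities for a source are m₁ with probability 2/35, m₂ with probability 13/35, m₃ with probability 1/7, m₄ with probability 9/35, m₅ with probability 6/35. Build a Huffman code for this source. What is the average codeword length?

2.2 bits/symbol

Repeatedly combine the two least-probable nodes; the expected code length is the sum of the merged weights.
merge 2/35 + 1/7 → 1/5
merge 6/35 + 1/5 → 13/35
merge 9/35 + 13/35 → 22/35
merge 13/35 + 22/35 → 1
L = 1/5 + 13/35 + 22/35 + 1 = 11/5 = 2.2 bits/symbol.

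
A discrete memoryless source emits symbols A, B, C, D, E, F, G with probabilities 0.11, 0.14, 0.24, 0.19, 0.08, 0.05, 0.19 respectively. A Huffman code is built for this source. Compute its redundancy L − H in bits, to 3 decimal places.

Entropy H = −Σ p log₂ p ≈ 2.6596 bits.
Huffman merges: 1/20+2/25→13/100; 11/100+13/100→6/25; 7/50+19/100→33/100; 19/100+6/25→43/100; 6/25+33/100→57/100; 43/100+57/100→1. L = 27/10 ≈ 2.7000.
L − H = 2.7000 − 2.6596 = 0.040 bits.

0.040 bits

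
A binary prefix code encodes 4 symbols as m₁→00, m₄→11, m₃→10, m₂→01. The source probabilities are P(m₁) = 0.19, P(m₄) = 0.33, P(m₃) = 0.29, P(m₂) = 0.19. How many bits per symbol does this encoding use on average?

2 bits/symbol

L̄ = Σ pᵢ·ℓᵢ = 0.19·2 + 0.33·2 + 0.29·2 + 0.19·2 = 2 bits/symbol.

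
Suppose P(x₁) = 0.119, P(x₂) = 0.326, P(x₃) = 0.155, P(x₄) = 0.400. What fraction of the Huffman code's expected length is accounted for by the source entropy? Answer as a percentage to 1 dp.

98.1%

Entropy H = −Σ p log₂ p ≈ 1.8383 bits.
Huffman merges: 119/1000+31/200→137/500; 137/500+163/500→3/5; 2/5+3/5→1. L = 937/500 ≈ 1.8740.
Efficiency = H/L = 1.8383/1.8740 = 98.1%.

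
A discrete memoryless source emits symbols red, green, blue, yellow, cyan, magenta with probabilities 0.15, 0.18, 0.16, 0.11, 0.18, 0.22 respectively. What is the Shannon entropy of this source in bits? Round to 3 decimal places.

H = −Σ pᵢ log₂ pᵢ.
−0.15·log₂(0.15) = 0.4105
−0.18·log₂(0.18) = 0.4453
−0.16·log₂(0.16) = 0.4230
−0.11·log₂(0.11) = 0.3503
−0.18·log₂(0.18) = 0.4453
−0.22·log₂(0.22) = 0.4806
Sum ≈ 2.5550 → 2.555 bits.

2.555 bits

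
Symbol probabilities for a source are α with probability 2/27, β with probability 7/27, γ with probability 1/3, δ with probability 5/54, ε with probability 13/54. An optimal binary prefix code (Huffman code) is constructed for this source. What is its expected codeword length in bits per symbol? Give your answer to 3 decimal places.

2.167 bits/symbol

Repeatedly combine the two least-probable nodes; the expected code length is the sum of the merged weights.
merge 2/27 + 5/54 → 1/6
merge 1/6 + 13/54 → 11/27
merge 7/27 + 1/3 → 16/27
merge 11/27 + 16/27 → 1
L = 1/6 + 11/27 + 16/27 + 1 = 13/6 ≈ 2.167 bits/symbol.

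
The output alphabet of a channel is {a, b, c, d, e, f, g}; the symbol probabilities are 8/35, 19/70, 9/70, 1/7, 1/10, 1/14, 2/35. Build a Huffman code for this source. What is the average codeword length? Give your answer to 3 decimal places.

Repeatedly combine the two least-probable nodes; the expected code length is the sum of the merged weights.
merge 2/35 + 1/14 → 9/70
merge 1/10 + 9/70 → 8/35
merge 9/70 + 1/7 → 19/70
merge 8/35 + 8/35 → 16/35
merge 19/70 + 19/70 → 19/35
merge 16/35 + 19/35 → 1
L = 9/70 + 8/35 + 19/70 + 16/35 + 19/35 + 1 = 92/35 ≈ 2.629 bits/symbol.

2.629 bits/symbol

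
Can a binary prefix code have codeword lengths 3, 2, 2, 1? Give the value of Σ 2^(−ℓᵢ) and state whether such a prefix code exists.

With common denominator 2^3 = 8: Σ 2^(−ℓᵢ) = 1/8 + 2/8 + 2/8 + 4/8 = 9/8 = 1.125.
Kraft's inequality requires Σ ≤ 1; here Σ = 1.125 > 1, so no such prefix code exists.

1.125; no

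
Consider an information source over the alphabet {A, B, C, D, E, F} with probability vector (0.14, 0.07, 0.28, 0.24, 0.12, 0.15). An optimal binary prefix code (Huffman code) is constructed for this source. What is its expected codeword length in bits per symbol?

Repeatedly combine the two least-probable nodes; the expected code length is the sum of the merged weights.
merge 7/100 + 3/25 → 19/100
merge 7/50 + 3/20 → 29/100
merge 19/100 + 6/25 → 43/100
merge 7/25 + 29/100 → 57/100
merge 43/100 + 57/100 → 1
L = 19/100 + 29/100 + 43/100 + 57/100 + 1 = 62/25 = 2.48 bits/symbol.

2.48 bits/symbol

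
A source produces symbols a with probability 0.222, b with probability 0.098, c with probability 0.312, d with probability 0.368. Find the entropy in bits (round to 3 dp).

1.865 bits

H = −Σ pᵢ log₂ pᵢ.
−0.222·log₂(0.222) = 0.4820
−0.098·log₂(0.098) = 0.3284
−0.312·log₂(0.312) = 0.5243
−0.368·log₂(0.368) = 0.5307
Sum ≈ 1.8655 → 1.865 bits.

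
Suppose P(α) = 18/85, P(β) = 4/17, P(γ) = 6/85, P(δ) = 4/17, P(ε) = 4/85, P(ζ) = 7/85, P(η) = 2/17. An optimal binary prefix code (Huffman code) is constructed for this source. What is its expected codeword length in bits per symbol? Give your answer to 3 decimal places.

Repeatedly combine the two least-probable nodes; the expected code length is the sum of the merged weights.
merge 4/85 + 6/85 → 2/17
merge 7/85 + 2/17 → 1/5
merge 2/17 + 1/5 → 27/85
merge 18/85 + 4/17 → 38/85
merge 4/17 + 27/85 → 47/85
merge 38/85 + 47/85 → 1
L = 2/17 + 1/5 + 27/85 + 38/85 + 47/85 + 1 = 224/85 ≈ 2.635 bits/symbol.

2.635 bits/symbol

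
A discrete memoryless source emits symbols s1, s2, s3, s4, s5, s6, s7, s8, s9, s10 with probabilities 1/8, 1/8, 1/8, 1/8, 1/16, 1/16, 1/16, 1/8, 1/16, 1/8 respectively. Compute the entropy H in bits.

3.25 bits

Each probability is a power of 1/2, so log₂(1/p) is an integer.
H = Σ p·log₂(1/p) = 1/8·3 + 1/8·3 + 1/8·3 + 1/8·3 + 1/16·4 + 1/16·4 + 1/16·4 + 1/8·3 + 1/16·4 + 1/8·3 = 3.25 bits.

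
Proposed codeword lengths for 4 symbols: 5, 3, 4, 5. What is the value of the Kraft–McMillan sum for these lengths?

With common denominator 2^5 = 32: Σ 2^(−ℓᵢ) = 1/32 + 4/32 + 2/32 + 1/32 = 8/32 = 0.25.

0.25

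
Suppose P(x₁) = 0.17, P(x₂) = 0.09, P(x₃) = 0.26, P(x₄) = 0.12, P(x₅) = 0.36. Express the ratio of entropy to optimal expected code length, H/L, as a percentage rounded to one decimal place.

97.3%

Entropy H = −Σ p log₂ p ≈ 2.1502 bits.
Huffman merges: 9/100+3/25→21/100; 17/100+21/100→19/50; 13/50+9/25→31/50; 19/50+31/50→1. L = 221/100 ≈ 2.2100.
Efficiency = H/L = 2.1502/2.2100 = 97.3%.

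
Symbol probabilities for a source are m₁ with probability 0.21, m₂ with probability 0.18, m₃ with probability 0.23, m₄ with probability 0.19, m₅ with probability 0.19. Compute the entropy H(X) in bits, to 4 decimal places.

2.3163 bits

H = −Σ pᵢ log₂ pᵢ.
−0.21·log₂(0.21) = 0.4728
−0.18·log₂(0.18) = 0.4453
−0.23·log₂(0.23) = 0.4877
−0.19·log₂(0.19) = 0.4552
−0.19·log₂(0.19) = 0.4552
Sum ≈ 2.3163 → 2.3163 bits.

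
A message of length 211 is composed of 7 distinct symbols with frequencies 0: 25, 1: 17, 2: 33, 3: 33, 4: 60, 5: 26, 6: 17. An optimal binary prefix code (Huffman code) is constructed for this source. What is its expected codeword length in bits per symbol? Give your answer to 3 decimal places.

Probabilities are the counts divided by 211.
Repeatedly combine the two least-probable nodes; the expected code length is the sum of the merged weights.
merge 17/211 + 17/211 → 34/211
merge 25/211 + 26/211 → 51/211
merge 33/211 + 33/211 → 66/211
merge 34/211 + 51/211 → 85/211
merge 60/211 + 66/211 → 126/211
merge 85/211 + 126/211 → 1
L = 34/211 + 51/211 + 66/211 + 85/211 + 126/211 + 1 = 573/211 ≈ 2.716 bits/symbol.

2.716 bits/symbol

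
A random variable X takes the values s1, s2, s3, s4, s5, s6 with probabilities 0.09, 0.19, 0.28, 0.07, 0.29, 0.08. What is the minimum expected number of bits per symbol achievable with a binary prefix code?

2.39 bits/symbol

Repeatedly combine the two least-probable nodes; the expected code length is the sum of the merged weights.
merge 7/100 + 2/25 → 3/20
merge 9/100 + 3/20 → 6/25
merge 19/100 + 6/25 → 43/100
merge 7/25 + 29/100 → 57/100
merge 43/100 + 57/100 → 1
L = 3/20 + 6/25 + 43/100 + 57/100 + 1 = 239/100 = 2.39 bits/symbol.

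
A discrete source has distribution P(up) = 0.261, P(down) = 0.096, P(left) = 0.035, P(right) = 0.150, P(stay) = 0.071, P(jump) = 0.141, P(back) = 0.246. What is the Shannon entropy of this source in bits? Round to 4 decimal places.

H = −Σ pᵢ log₂ pᵢ.
−0.261·log₂(0.261) = 0.5058
−0.096·log₂(0.096) = 0.3246
−0.035·log₂(0.035) = 0.1693
−0.150·log₂(0.150) = 0.4105
−0.071·log₂(0.071) = 0.2709
−0.141·log₂(0.141) = 0.3985
−0.246·log₂(0.246) = 0.4977
Sum ≈ 2.5773 → 2.5773 bits.

2.5773 bits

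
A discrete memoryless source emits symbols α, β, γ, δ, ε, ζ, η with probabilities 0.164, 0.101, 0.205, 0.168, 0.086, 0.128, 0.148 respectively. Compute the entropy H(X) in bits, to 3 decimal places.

H = −Σ pᵢ log₂ pᵢ.
−0.164·log₂(0.164) = 0.4278
−0.101·log₂(0.101) = 0.3341
−0.205·log₂(0.205) = 0.4687
−0.168·log₂(0.168) = 0.4323
−0.086·log₂(0.086) = 0.3044
−0.128·log₂(0.128) = 0.3796
−0.148·log₂(0.148) = 0.4079
Sum ≈ 2.7548 → 2.755 bits.

2.755 bits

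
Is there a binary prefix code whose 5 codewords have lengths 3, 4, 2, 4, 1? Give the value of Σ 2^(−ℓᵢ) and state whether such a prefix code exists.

With common denominator 2^4 = 16: Σ 2^(−ℓᵢ) = 2/16 + 1/16 + 4/16 + 1/16 + 8/16 = 16/16 = 1.
Kraft's inequality requires Σ ≤ 1; here Σ = 1 ≤ 1, so such a prefix code exists.

1; yes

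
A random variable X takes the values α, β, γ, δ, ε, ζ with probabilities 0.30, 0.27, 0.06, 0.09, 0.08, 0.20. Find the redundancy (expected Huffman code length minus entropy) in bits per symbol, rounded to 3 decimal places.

0.027 bits

Entropy H = −Σ p log₂ p ≈ 2.3432 bits.
Huffman merges: 3/50+2/25→7/50; 9/100+7/50→23/100; 1/5+23/100→43/100; 27/100+3/10→57/100; 43/100+57/100→1. L = 237/100 ≈ 2.3700.
L − H = 2.3700 − 2.3432 = 0.027 bits.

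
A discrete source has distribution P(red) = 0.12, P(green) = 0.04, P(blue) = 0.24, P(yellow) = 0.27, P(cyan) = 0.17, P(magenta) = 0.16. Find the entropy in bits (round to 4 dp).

H = −Σ pᵢ log₂ pᵢ.
−0.12·log₂(0.12) = 0.3671
−0.04·log₂(0.04) = 0.1858
−0.24·log₂(0.24) = 0.4941
−0.27·log₂(0.27) = 0.5100
−0.17·log₂(0.17) = 0.4346
−0.16·log₂(0.16) = 0.4230
Sum ≈ 2.4146 → 2.4146 bits.

2.4146 bits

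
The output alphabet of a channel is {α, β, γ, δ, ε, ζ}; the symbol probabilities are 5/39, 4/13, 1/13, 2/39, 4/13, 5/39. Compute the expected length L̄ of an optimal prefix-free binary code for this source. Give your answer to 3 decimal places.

2.385 bits/symbol

Repeatedly combine the two least-probable nodes; the expected code length is the sum of the merged weights.
merge 2/39 + 1/13 → 5/39
merge 5/39 + 5/39 → 10/39
merge 5/39 + 10/39 → 5/13
merge 4/13 + 4/13 → 8/13
merge 5/13 + 8/13 → 1
L = 5/39 + 10/39 + 5/13 + 8/13 + 1 = 31/13 ≈ 2.385 bits/symbol.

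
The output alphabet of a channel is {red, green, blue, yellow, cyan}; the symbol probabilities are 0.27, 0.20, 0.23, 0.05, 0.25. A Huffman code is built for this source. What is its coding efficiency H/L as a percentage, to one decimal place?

Entropy H = −Σ p log₂ p ≈ 2.1782 bits.
Huffman merges: 1/20+1/5→1/4; 23/100+1/4→12/25; 1/4+27/100→13/25; 12/25+13/25→1. L = 9/4 ≈ 2.2500.
Efficiency = H/L = 2.1782/2.2500 = 96.8%.

96.8%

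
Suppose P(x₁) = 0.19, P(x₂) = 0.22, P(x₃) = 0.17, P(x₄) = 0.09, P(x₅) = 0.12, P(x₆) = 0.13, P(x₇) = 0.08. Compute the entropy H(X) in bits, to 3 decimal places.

H = −Σ pᵢ log₂ pᵢ.
−0.19·log₂(0.19) = 0.4552
−0.22·log₂(0.22) = 0.4806
−0.17·log₂(0.17) = 0.4346
−0.09·log₂(0.09) = 0.3127
−0.12·log₂(0.12) = 0.3671
−0.13·log₂(0.13) = 0.3826
−0.08·log₂(0.08) = 0.2915
Sum ≈ 2.7243 → 2.724 bits.

2.724 bits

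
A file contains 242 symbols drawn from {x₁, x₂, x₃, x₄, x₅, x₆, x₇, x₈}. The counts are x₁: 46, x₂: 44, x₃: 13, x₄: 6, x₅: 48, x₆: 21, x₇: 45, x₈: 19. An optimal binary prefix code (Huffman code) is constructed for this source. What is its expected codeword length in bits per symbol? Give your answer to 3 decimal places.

2.847 bits/symbol

Probabilities are the counts divided by 242.
Repeatedly combine the two least-probable nodes; the expected code length is the sum of the merged weights.
merge 3/121 + 13/242 → 19/242
merge 19/242 + 19/242 → 19/121
merge 21/242 + 19/121 → 59/242
merge 2/11 + 45/242 → 89/242
merge 23/121 + 24/121 → 47/121
merge 59/242 + 89/242 → 74/121
merge 47/121 + 74/121 → 1
L = 19/242 + 19/121 + 59/242 + 89/242 + 47/121 + 74/121 + 1 = 689/242 ≈ 2.847 bits/symbol.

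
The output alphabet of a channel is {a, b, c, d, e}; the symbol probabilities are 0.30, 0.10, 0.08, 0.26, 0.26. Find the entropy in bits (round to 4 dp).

H = −Σ pᵢ log₂ pᵢ.
−0.30·log₂(0.30) = 0.5211
−0.10·log₂(0.10) = 0.3322
−0.08·log₂(0.08) = 0.2915
−0.26·log₂(0.26) = 0.5053
−0.26·log₂(0.26) = 0.5053
Sum ≈ 2.1554 → 2.1554 bits.

2.1554 bits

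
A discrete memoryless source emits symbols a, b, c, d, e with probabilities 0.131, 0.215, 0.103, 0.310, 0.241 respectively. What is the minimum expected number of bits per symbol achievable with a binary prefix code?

2.234 bits/symbol

Repeatedly combine the two least-probable nodes; the expected code length is the sum of the merged weights.
merge 103/1000 + 131/1000 → 117/500
merge 43/200 + 117/500 → 449/1000
merge 241/1000 + 31/100 → 551/1000
merge 449/1000 + 551/1000 → 1
L = 117/500 + 449/1000 + 551/1000 + 1 = 1117/500 = 2.234 bits/symbol.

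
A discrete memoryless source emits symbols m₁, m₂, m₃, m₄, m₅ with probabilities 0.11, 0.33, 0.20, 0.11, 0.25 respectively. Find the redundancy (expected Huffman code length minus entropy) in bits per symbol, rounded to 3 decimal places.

0.027 bits

Entropy H = −Σ p log₂ p ≈ 2.1928 bits.
Huffman merges: 11/100+11/100→11/50; 1/5+11/50→21/50; 1/4+33/100→29/50; 21/50+29/50→1. L = 111/50 ≈ 2.2200.
L − H = 2.2200 − 2.1928 = 0.027 bits.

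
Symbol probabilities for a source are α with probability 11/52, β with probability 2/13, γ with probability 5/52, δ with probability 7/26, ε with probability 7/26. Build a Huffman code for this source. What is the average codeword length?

2.25 bits/symbol

Repeatedly combine the two least-probable nodes; the expected code length is the sum of the merged weights.
merge 5/52 + 2/13 → 1/4
merge 11/52 + 1/4 → 6/13
merge 7/26 + 7/26 → 7/13
merge 6/13 + 7/13 → 1
L = 1/4 + 6/13 + 7/13 + 1 = 9/4 = 2.25 bits/symbol.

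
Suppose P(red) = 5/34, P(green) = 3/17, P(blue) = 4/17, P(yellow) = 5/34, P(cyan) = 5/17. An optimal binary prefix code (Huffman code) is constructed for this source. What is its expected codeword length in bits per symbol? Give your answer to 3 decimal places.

2.294 bits/symbol

Repeatedly combine the two least-probable nodes; the expected code length is the sum of the merged weights.
merge 5/34 + 5/34 → 5/17
merge 3/17 + 4/17 → 7/17
merge 5/17 + 5/17 → 10/17
merge 7/17 + 10/17 → 1
L = 5/17 + 7/17 + 10/17 + 1 = 39/17 ≈ 2.294 bits/symbol.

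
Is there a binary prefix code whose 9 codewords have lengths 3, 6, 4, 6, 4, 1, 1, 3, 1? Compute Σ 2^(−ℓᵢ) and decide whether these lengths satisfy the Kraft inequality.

With common denominator 2^6 = 64: Σ 2^(−ℓᵢ) = 8/64 + 1/64 + 4/64 + 1/64 + 4/64 + 32/64 + 32/64 + 8/64 + 32/64 = 122/64 = 1.90625.
Kraft's inequality requires Σ ≤ 1; here Σ = 1.90625 > 1, so no such prefix code exists.

1.90625; no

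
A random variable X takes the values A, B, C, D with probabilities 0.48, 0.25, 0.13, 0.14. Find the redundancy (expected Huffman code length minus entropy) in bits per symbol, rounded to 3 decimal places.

0.002 bits

Entropy H = −Σ p log₂ p ≈ 1.7880 bits.
Huffman merges: 13/100+7/50→27/100; 1/4+27/100→13/25; 12/25+13/25→1. L = 179/100 ≈ 1.7900.
L − H = 1.7900 − 1.7880 = 0.002 bits.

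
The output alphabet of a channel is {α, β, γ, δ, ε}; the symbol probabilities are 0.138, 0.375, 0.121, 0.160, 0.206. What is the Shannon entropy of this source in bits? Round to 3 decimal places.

2.186 bits

H = −Σ pᵢ log₂ pᵢ.
−0.138·log₂(0.138) = 0.3943
−0.375·log₂(0.375) = 0.5306
−0.121·log₂(0.121) = 0.3687
−0.160·log₂(0.160) = 0.4230
−0.206·log₂(0.206) = 0.4695
Sum ≈ 2.1862 → 2.186 bits.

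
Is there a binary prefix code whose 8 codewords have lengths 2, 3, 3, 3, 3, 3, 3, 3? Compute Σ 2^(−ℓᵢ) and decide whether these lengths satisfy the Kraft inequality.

1.125; no

With common denominator 2^3 = 8: Σ 2^(−ℓᵢ) = 2/8 + 1/8 + 1/8 + 1/8 + 1/8 + 1/8 + 1/8 + 1/8 = 9/8 = 1.125.
Kraft's inequality requires Σ ≤ 1; here Σ = 1.125 > 1, so no such prefix code exists.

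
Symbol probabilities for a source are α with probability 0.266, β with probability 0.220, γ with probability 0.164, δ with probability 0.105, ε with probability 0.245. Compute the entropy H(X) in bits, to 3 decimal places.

H = −Σ pᵢ log₂ pᵢ.
−0.266·log₂(0.266) = 0.5082
−0.220·log₂(0.220) = 0.4806
−0.164·log₂(0.164) = 0.4278
−0.105·log₂(0.105) = 0.3414
−0.245·log₂(0.245) = 0.4971
Sum ≈ 2.2551 → 2.255 bits.

2.255 bits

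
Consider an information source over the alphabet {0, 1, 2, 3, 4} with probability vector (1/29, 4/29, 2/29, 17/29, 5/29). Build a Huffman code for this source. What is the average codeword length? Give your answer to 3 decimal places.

1.759 bits/symbol

Repeatedly combine the two least-probable nodes; the expected code length is the sum of the merged weights.
merge 1/29 + 2/29 → 3/29
merge 3/29 + 4/29 → 7/29
merge 5/29 + 7/29 → 12/29
merge 12/29 + 17/29 → 1
L = 3/29 + 7/29 + 12/29 + 1 = 51/29 ≈ 1.759 bits/symbol.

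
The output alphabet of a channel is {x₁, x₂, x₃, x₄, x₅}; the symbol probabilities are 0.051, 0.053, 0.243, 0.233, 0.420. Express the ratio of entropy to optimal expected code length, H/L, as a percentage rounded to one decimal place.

Entropy H = −Σ p log₂ p ≈ 1.9548 bits.
Huffman merges: 51/1000+53/1000→13/125; 13/125+233/1000→337/1000; 243/1000+337/1000→29/50; 21/50+29/50→1. L = 2021/1000 ≈ 2.0210.
Efficiency = H/L = 1.9548/2.0210 = 96.7%.

96.7%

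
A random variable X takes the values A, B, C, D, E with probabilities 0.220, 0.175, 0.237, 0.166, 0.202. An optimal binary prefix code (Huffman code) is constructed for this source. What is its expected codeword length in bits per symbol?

Repeatedly combine the two least-probable nodes; the expected code length is the sum of the merged weights.
merge 83/500 + 7/40 → 341/1000
merge 101/500 + 11/50 → 211/500
merge 237/1000 + 341/1000 → 289/500
merge 211/500 + 289/500 → 1
L = 341/1000 + 211/500 + 289/500 + 1 = 2341/1000 = 2.341 bits/symbol.

2.341 bits/symbol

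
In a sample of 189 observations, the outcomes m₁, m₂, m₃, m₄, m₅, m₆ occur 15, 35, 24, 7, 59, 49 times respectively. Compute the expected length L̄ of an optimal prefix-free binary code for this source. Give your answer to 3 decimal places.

2.360 bits/symbol

Probabilities are the counts divided by 189.
Repeatedly combine the two least-probable nodes; the expected code length is the sum of the merged weights.
merge 1/27 + 5/63 → 22/189
merge 22/189 + 8/63 → 46/189
merge 5/27 + 46/189 → 3/7
merge 7/27 + 59/189 → 4/7
merge 3/7 + 4/7 → 1
L = 22/189 + 46/189 + 3/7 + 4/7 + 1 = 446/189 ≈ 2.360 bits/symbol.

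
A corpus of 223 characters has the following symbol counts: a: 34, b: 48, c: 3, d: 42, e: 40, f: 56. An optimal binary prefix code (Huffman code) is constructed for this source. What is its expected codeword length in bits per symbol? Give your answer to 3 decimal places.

Probabilities are the counts divided by 223.
Repeatedly combine the two least-probable nodes; the expected code length is the sum of the merged weights.
merge 3/223 + 34/223 → 37/223
merge 37/223 + 40/223 → 77/223
merge 42/223 + 48/223 → 90/223
merge 56/223 + 77/223 → 133/223
merge 90/223 + 133/223 → 1
L = 37/223 + 77/223 + 90/223 + 133/223 + 1 = 560/223 ≈ 2.511 bits/symbol.

2.511 bits/symbol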